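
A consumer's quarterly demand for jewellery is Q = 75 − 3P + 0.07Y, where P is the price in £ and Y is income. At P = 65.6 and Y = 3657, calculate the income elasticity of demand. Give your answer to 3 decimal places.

1.908

At P = 65.6, Y = 3657: Q = 134.190.
Holding P constant, ∂Q/∂Y = 0.07.
η_Y = (∂Q/∂Y)·(Y/Q) = 0.07 × (3657/134.190) = 1.908.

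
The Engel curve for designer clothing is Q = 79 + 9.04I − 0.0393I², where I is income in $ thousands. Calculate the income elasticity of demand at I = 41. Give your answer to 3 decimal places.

At I = 41: Q = 383.5767.
dQ/dI = 9.04 − 0.0786I = 5.81740.
η = (dQ/dI)·(I/Q) = 5.81740 × (41/383.5767) = 0.622.

0.622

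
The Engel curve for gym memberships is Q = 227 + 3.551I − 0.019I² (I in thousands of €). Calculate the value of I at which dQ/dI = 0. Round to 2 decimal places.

93.45

dQ/dI = 3.551 − 0.038I.
The good is inferior where dQ/dI < 0. Setting dQ/dI = 0 gives I = 3.551 / 0.038 = 93.45.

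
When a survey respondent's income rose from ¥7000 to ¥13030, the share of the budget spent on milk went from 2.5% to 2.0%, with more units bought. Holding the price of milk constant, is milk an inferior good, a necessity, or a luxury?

Quantity rises but the budget share falls as income rises, so 0 < η < 1.

necessity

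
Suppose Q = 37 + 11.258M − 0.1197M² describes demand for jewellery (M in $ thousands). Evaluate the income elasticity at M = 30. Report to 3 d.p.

0.458

At M = 30: Q = 267.0100.
dQ/dM = 11.258 − 0.2394M = 4.07600.
η = (dQ/dM)·(M/Q) = 4.07600 × (30/267.0100) = 0.458.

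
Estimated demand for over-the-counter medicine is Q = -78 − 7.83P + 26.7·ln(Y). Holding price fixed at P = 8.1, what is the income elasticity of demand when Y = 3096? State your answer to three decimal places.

0.365

At P = 8.1, Y = 3096: Q = 73.188.
Holding P constant, ∂Q/∂Y = 26.7/Y = 0.00862403.
η_Y = (∂Q/∂Y)·(Y/Q) = 0.00862403 × (3096/73.188) = 0.365.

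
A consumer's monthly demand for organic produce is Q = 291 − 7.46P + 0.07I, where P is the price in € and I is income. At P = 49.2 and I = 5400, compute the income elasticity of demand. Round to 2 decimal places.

1.25

At P = 49.2, I = 5400: Q = 301.968.
Holding P constant, ∂Q/∂I = 0.07.
η_I = (∂Q/∂I)·(I/Q) = 0.07 × (5400/301.968) = 1.25.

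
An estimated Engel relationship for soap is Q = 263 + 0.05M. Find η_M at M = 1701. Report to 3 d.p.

0.244

At M = 1701: Q = 348.050.
dQ/dM = 0.05.
η = (dQ/dM)·(M/Q) = 0.05 × (1701/348.050) = 0.244.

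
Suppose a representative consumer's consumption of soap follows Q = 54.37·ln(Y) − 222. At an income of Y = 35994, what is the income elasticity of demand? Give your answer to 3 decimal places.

0.156

At Y = 35994: Q = 348.402.
dQ/dY = 54.37/Y = 0.00151053 at this income.
η = (dQ/dY)·(Y/Q) = 0.00151053 × (35994/348.402) = 0.156.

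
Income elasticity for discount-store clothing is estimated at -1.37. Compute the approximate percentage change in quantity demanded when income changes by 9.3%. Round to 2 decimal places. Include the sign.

-12.74%

%ΔQ ≈ η × %ΔI = -1.37 × 9.3% = -12.74%.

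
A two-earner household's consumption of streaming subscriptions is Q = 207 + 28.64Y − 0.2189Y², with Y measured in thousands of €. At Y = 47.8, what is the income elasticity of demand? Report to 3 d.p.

At Y = 47.8: Q = 1075.8405.
dQ/dY = 28.64 − 0.4378Y = 7.71316.
η = (dQ/dY)·(Y/Q) = 7.71316 × (47.8/1075.8405) = 0.343.

0.343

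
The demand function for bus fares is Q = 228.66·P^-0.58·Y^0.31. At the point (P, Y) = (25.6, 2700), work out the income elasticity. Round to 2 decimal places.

0.31

For a multiplicative demand Q = A·P^α·Y^β, the income elasticity is β everywhere.
Here β = 0.31, so η = 0.31.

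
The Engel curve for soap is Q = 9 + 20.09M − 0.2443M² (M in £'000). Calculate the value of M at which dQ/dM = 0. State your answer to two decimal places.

41.12

dQ/dM = 20.09 − 0.4886M.
The good is inferior where dQ/dM < 0. Setting dQ/dM = 0 gives M = 20.09 / 0.4886 = 41.12.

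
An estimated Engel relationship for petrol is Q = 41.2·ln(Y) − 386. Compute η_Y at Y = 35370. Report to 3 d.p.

0.905

At Y = 35370: Q = 45.513.
dQ/dY = 41.2/Y = 0.00116483 at this income.
η = (dQ/dY)·(Y/Q) = 0.00116483 × (35370/45.513) = 0.905.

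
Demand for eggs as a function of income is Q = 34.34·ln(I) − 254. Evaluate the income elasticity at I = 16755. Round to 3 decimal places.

At I = 16755: Q = 80.006.
dQ/dI = 34.34/I = 0.00204954 at this income.
η = (dQ/dI)·(I/Q) = 0.00204954 × (16755/80.006) = 0.429.

0.429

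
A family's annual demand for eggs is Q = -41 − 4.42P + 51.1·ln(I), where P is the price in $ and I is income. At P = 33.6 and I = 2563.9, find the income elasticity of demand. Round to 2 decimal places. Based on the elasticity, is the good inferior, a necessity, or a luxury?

At P = 33.6, I = 2563.9: Q = 211.586.
Holding P constant, ∂Q/∂I = 51.1/I = 0.0199306.
η_I = (∂Q/∂I)·(I/Q) = 0.0199306 × (2563.9/211.586) = 0.24.
Since 0 < η < 1, this is a necessity.

0.24 (necessity)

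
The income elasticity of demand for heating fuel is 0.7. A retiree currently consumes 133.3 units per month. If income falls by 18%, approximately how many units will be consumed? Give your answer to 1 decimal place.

116.5

%ΔQ ≈ η × %ΔI = 0.7 × (-18%) = -12.6%.
New Q ≈ 133.3 × (1 − 0.126) = 116.5.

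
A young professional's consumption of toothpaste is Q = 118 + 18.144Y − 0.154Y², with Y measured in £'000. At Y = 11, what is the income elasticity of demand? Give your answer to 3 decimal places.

0.543

At Y = 11: Q = 298.9500.
dQ/dY = 18.144 − 0.308Y = 14.75600.
η = (dQ/dY)·(Y/Q) = 14.75600 × (11/298.9500) = 0.543.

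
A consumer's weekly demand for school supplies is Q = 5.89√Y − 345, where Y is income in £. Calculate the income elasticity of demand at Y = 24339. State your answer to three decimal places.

At Y = 24339: Q = 573.897.
dQ/dY = 5.89/(2√Y) = 0.018877 at this income.
η = (dQ/dY)·(Y/Q) = 0.018877 × (24339/573.897) = 0.801.

0.801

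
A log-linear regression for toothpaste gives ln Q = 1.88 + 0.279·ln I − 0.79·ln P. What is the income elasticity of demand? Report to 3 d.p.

0.279

In a log-linear demand, the coefficient on ln I is the income elasticity.
So η = 0.279.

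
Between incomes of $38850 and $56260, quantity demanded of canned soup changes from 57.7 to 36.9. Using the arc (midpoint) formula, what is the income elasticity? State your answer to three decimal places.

ΔQ = 36.9 − 57.7 = -20.8; midpoint Q̄ = (57.7 + 36.9)/2 = 47.3.
ΔI = 56260 − 38850 = 17410; midpoint Ī = (38850 + 56260)/2 = 47555.
η = (ΔQ/Q̄) ÷ (ΔI/Ī) = (-20.8/47.3) ÷ (17410/47555) = -1.201.

-1.201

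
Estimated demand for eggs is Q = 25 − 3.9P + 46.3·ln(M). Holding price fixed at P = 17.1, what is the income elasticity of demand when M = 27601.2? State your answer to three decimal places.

At P = 17.1, M = 27601.2: Q = 431.756.
Holding P constant, ∂Q/∂M = 46.3/M = 0.00167746.
η_M = (∂Q/∂M)·(M/Q) = 0.00167746 × (27601.2/431.756) = 0.107.

0.107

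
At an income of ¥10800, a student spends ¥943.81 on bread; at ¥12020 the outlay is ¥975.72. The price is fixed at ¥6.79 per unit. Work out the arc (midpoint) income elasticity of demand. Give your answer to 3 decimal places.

With a constant price, Q₁ = 943.81/6.79 = 139.000 and Q₂ = 975.72/6.79 = 143.700 (equivalently, work directly with expenditure since P cancels).
Midpoint %ΔQ = (975.72 − 943.81)/959.77 = 0.03325; midpoint %ΔI = (12020 − 10800)/11410 = 0.10692.
η = 0.03325 / 0.10692 = 0.311.

0.311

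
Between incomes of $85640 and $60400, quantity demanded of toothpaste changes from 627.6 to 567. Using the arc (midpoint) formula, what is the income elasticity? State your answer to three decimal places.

0.294

ΔQ = 567 − 627.6 = -60.6; midpoint Q̄ = (627.6 + 567)/2 = 597.3.
ΔI = 60400 − 85640 = -25240; midpoint Ī = (85640 + 60400)/2 = 73020.
η = (ΔQ/Q̄) ÷ (ΔI/Ī) = (-60.6/597.3) ÷ (-25240/73020) = 0.294.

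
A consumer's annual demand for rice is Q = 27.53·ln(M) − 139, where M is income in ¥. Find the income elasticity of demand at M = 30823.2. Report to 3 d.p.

At M = 30823.2: Q = 145.551.
dQ/dM = 27.53/M = 0.000893158 at this income.
η = (dQ/dM)·(M/Q) = 0.000893158 × (30823.2/145.551) = 0.189.

0.189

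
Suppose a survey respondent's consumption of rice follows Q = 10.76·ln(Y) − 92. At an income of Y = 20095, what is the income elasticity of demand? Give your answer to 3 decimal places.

At Y = 20095: Q = 14.613.
dQ/dY = 10.76/Y = 0.000535457 at this income.
η = (dQ/dY)·(Y/Q) = 0.000535457 × (20095/14.613) = 0.736.

0.736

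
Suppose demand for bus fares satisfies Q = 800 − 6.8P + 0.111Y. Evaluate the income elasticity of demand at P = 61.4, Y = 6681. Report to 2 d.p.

0.66

At P = 61.4, Y = 6681: Q = 1124.071.
Holding P constant, ∂Q/∂Y = 0.111.
η_Y = (∂Q/∂Y)·(Y/Q) = 0.111 × (6681/1124.071) = 0.66.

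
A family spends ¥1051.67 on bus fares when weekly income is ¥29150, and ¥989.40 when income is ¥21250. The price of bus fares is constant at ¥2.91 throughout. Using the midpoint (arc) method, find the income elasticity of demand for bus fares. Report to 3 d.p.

0.195

With a constant price, Q₁ = 1051.67/2.91 = 361.399 and Q₂ = 989.40/2.91 = 340.000 (equivalently, work directly with expenditure since P cancels).
Midpoint %ΔQ = (989.40 − 1051.67)/1020.54 = -0.06102; midpoint %ΔI = (21250 − 29150)/25200 = -0.31349.
η = -0.06102 / -0.31349 = 0.195.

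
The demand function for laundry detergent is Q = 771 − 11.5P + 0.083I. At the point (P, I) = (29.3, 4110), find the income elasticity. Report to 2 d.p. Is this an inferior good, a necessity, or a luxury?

At P = 29.3, I = 4110: Q = 775.180.
Holding P constant, ∂Q/∂I = 0.083.
η_I = (∂Q/∂I)·(I/Q) = 0.083 × (4110/775.180) = 0.44.
Since 0 < η < 1, this is a necessity.

0.44 (necessity)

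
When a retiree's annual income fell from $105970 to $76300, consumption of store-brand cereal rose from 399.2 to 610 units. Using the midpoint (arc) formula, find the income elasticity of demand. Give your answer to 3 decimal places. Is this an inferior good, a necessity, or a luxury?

-1.283 (inferior good)

ΔQ = 610 − 399.2 = 210.8; midpoint Q̄ = (399.2 + 610)/2 = 504.6.
ΔI = 76300 − 105970 = -29670; midpoint Ī = (105970 + 76300)/2 = 91135.
η = (ΔQ/Q̄) ÷ (ΔI/Ī) = (210.8/504.6) ÷ (-29670/91135) = -1.283.
η < 0 ⇒ inferior good.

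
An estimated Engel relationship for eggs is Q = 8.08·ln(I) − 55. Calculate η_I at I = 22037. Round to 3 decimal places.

0.313

At I = 22037: Q = 25.804.
dQ/dI = 8.08/I = 0.000366656 at this income.
η = (dQ/dI)·(I/Q) = 0.000366656 × (22037/25.804) = 0.313.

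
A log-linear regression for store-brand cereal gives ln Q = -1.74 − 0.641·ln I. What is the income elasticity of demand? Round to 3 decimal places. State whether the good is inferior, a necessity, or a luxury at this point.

In a log-linear demand, the coefficient on ln I is the income elasticity.
So η = -0.641.
η < 0 ⇒ inferior good.

-0.641 (inferior good)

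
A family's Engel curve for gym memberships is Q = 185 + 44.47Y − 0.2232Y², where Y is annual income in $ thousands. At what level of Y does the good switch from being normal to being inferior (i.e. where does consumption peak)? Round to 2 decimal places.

99.62

dQ/dY = 44.47 − 0.4464Y.
The good is inferior where dQ/dY < 0. Setting dQ/dY = 0 gives Y = 44.47 / 0.4464 = 99.62.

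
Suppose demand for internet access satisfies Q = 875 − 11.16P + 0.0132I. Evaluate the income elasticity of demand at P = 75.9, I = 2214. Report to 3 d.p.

At P = 75.9, I = 2214: Q = 57.181.
Holding P constant, ∂Q/∂I = 0.0132.
η_I = (∂Q/∂I)·(I/Q) = 0.0132 × (2214/57.181) = 0.511.

0.511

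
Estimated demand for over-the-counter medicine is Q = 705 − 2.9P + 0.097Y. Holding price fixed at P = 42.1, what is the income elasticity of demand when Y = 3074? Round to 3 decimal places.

0.338

At P = 42.1, Y = 3074: Q = 881.088.
Holding P constant, ∂Q/∂Y = 0.097.
η_Y = (∂Q/∂Y)·(Y/Q) = 0.097 × (3074/881.088) = 0.338.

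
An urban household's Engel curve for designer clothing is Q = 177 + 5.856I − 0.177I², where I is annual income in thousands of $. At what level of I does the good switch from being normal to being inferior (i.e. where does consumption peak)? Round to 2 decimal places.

dQ/dI = 5.856 − 0.354I.
The good is inferior where dQ/dI < 0. Setting dQ/dI = 0 gives I = 5.856 / 0.354 = 16.54.

16.54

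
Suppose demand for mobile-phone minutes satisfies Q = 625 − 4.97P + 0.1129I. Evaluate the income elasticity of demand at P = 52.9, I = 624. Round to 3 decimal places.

0.163

At P = 52.9, I = 624: Q = 432.537.
Holding P constant, ∂Q/∂I = 0.1129.
η_I = (∂Q/∂I)·(I/Q) = 0.1129 × (624/432.537) = 0.163.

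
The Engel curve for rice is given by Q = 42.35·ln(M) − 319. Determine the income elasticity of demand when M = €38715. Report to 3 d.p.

At M = 38715: Q = 128.385.
dQ/dM = 42.35/M = 0.00109389 at this income.
η = (dQ/dM)·(M/Q) = 0.00109389 × (38715/128.385) = 0.330.

0.330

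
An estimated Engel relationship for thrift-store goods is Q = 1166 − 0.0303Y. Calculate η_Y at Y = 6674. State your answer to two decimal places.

At Y = 6674: Q = 963.778.
dQ/dY = −0.0303.
η = (dQ/dY)·(Y/Q) = -0.0303 × (6674/963.778) = -0.21.

-0.21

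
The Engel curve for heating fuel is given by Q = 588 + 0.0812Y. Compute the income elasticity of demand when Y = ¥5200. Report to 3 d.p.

0.418

At Y = 5200: Q = 1010.240.
dQ/dY = 0.0812.
η = (dQ/dY)·(Y/Q) = 0.0812 × (5200/1010.240) = 0.418.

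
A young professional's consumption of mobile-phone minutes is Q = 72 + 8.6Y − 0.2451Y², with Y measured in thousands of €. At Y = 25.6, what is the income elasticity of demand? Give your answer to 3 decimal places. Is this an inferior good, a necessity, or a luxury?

-0.769 (inferior good)

At Y = 25.6: Q = 131.5313.
dQ/dY = 8.6 − 0.4902Y = -3.94912.
η = (dQ/dY)·(Y/Q) = -3.94912 × (25.6/131.5313) = -0.769.
η < 0 ⇒ inferior good.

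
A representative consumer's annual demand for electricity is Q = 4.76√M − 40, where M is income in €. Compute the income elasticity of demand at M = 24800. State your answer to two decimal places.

0.53

At M = 24800: Q = 709.606.
dQ/dM = 4.76/(2√M) = 0.015113 at this income.
η = (dQ/dM)·(M/Q) = 0.015113 × (24800/709.606) = 0.53.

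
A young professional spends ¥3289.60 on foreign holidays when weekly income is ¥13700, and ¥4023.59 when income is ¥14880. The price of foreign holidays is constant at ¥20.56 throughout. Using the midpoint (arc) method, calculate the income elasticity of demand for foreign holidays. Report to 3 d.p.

2.431

With a constant price, Q₁ = 3289.60/20.56 = 160.000 and Q₂ = 4023.59/20.56 = 195.700 (equivalently, work directly with expenditure since P cancels).
Midpoint %ΔQ = (4023.59 − 3289.60)/3656.60 = 0.20073; midpoint %ΔI = (14880 − 13700)/14290 = 0.08258.
η = 0.20073 / 0.08258 = 2.431.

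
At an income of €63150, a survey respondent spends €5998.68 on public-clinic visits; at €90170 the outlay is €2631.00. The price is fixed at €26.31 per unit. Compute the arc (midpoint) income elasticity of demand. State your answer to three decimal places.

With a constant price, Q₁ = 5998.68/26.31 = 228.000 and Q₂ = 2631.00/26.31 = 100.000 (equivalently, work directly with expenditure since P cancels).
Midpoint %ΔQ = (2631.00 − 5998.68)/4314.84 = -0.78049; midpoint %ΔI = (90170 − 63150)/76660 = 0.35247.
η = -0.78049 / 0.35247 = -2.214.

-2.214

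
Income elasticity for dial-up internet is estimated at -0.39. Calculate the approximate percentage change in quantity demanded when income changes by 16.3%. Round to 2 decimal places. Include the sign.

%ΔQ ≈ η × %ΔI = -0.39 × 16.3% = -6.36%.

-6.36%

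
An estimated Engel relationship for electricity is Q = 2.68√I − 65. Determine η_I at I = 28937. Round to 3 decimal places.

At I = 28937: Q = 390.892.
dQ/dI = 2.68/(2√I) = 0.00787731 at this income.
η = (dQ/dI)·(I/Q) = 0.00787731 × (28937/390.892) = 0.583.

0.583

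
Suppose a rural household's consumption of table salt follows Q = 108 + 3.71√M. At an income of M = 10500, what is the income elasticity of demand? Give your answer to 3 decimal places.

0.389

At M = 10500: Q = 488.162.
dQ/dM = 3.71/(2√M) = 0.0181029 at this income.
η = (dQ/dM)·(M/Q) = 0.0181029 × (10500/488.162) = 0.389.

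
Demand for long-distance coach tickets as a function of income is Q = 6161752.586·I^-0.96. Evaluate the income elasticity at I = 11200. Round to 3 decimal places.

-0.960

For Q = A·I^β the income elasticity is constant and equal to β.
Here β = -0.96, so η = -0.960.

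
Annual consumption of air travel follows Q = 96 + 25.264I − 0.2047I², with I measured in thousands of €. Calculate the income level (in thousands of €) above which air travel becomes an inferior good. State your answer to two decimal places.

61.71

dQ/dI = 25.264 − 0.4094I.
The good is inferior where dQ/dI < 0. Setting dQ/dI = 0 gives I = 25.264 / 0.4094 = 61.71.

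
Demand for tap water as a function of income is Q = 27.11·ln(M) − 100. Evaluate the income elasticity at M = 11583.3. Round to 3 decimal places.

0.176

At M = 11583.3: Q = 153.677.
dQ/dM = 27.11/M = 0.00234044 at this income.
η = (dQ/dM)·(M/Q) = 0.00234044 × (11583.3/153.677) = 0.176.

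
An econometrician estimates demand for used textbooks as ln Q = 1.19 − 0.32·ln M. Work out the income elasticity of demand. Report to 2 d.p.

-0.32

In a log-linear demand, the coefficient on ln M is the income elasticity.
So η = -0.32.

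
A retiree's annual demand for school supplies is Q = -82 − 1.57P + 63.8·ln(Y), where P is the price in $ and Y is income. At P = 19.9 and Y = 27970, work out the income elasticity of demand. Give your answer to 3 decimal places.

0.118

At P = 19.9, Y = 27970: Q = 539.998.
Holding P constant, ∂Q/∂Y = 63.8/Y = 0.00228102.
η_Y = (∂Q/∂Y)·(Y/Q) = 0.00228102 × (27970/539.998) = 0.118.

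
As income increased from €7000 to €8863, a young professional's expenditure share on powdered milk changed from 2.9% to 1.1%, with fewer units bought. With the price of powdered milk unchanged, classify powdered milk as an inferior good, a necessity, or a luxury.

Quantity demanded falls as income rises, so η < 0.

inferior good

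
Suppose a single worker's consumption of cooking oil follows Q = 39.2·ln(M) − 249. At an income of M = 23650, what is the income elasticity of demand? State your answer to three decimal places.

At M = 23650: Q = 145.788.
dQ/dM = 39.2/M = 0.00165751 at this income.
η = (dQ/dM)·(M/Q) = 0.00165751 × (23650/145.788) = 0.269.

0.269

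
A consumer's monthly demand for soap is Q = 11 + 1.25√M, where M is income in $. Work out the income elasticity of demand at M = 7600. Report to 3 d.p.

0.454

At M = 7600: Q = 119.972.
dQ/dM = 1.25/(2√M) = 0.00716924 at this income.
η = (dQ/dM)·(M/Q) = 0.00716924 × (7600/119.972) = 0.454.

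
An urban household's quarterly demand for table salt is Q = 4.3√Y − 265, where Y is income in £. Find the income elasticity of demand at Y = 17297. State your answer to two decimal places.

0.94

At Y = 17297: Q = 300.528.
dQ/dY = 4.3/(2√Y) = 0.0163476 at this income.
η = (dQ/dY)·(Y/Q) = 0.0163476 × (17297/300.528) = 0.94.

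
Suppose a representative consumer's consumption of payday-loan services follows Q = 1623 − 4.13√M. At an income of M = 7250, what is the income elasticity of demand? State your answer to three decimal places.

At M = 7250: Q = 1271.343.
dQ/dM = -4.13/(2√M) = -0.0242522 at this income.
η = (dQ/dM)·(M/Q) = -0.0242522 × (7250/1271.343) = -0.138.

-0.138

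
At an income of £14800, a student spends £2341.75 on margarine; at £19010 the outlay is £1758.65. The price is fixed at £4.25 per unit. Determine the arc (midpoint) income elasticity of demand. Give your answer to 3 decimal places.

-1.142

With a constant price, Q₁ = 2341.75/4.25 = 551.000 and Q₂ = 1758.65/4.25 = 413.800 (equivalently, work directly with expenditure since P cancels).
Midpoint %ΔQ = (1758.65 − 2341.75)/2050.20 = -0.28441; midpoint %ΔI = (19010 − 14800)/16905 = 0.24904.
η = -0.28441 / 0.24904 = -1.142.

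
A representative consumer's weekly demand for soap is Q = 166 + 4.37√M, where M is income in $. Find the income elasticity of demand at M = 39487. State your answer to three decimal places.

At M = 39487: Q = 1034.377.
dQ/dM = 4.37/(2√M) = 0.0109957 at this income.
η = (dQ/dM)·(M/Q) = 0.0109957 × (39487/1034.377) = 0.420.

0.420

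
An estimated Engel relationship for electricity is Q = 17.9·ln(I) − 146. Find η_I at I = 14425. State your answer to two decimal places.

At I = 14425: Q = 25.423.
dQ/dI = 17.9/I = 0.0012409 at this income.
η = (dQ/dI)·(I/Q) = 0.0012409 × (14425/25.423) = 0.70.

0.70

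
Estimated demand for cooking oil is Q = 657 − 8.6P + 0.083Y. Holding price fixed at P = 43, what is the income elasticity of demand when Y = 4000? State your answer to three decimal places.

0.536

At P = 43, Y = 4000: Q = 619.200.
Holding P constant, ∂Q/∂Y = 0.083.
η_Y = (∂Q/∂Y)·(Y/Q) = 0.083 × (4000/619.200) = 0.536.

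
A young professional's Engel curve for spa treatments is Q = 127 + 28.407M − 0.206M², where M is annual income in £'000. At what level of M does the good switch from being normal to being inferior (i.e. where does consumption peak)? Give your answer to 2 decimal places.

68.95

dQ/dM = 28.407 − 0.412M.
The good is inferior where dQ/dM < 0. Setting dQ/dM = 0 gives M = 28.407 / 0.412 = 68.95.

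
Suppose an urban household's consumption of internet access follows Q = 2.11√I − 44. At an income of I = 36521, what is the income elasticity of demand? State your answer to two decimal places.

At I = 36521: Q = 359.231.
dQ/dI = 2.11/(2√I) = 0.00552053 at this income.
η = (dQ/dI)·(I/Q) = 0.00552053 × (36521/359.231) = 0.56.

0.56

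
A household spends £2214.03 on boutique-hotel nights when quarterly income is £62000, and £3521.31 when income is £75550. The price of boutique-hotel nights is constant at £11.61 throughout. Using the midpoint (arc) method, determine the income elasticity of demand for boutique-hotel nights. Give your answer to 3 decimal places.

With a constant price, Q₁ = 2214.03/11.61 = 190.700 and Q₂ = 3521.31/11.61 = 303.300 (equivalently, work directly with expenditure since P cancels).
Midpoint %ΔQ = (3521.31 − 2214.03)/2867.67 = 0.45587; midpoint %ΔI = (75550 − 62000)/68775 = 0.19702.
η = 0.45587 / 0.19702 = 2.314.

2.314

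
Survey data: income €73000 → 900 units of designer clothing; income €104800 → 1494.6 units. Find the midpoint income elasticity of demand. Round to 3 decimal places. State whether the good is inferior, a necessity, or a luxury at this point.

ΔQ = 1494.6 − 900 = 594.6; midpoint Q̄ = (900 + 1494.6)/2 = 1197.3.
ΔI = 104800 − 73000 = 31800; midpoint Ī = (73000 + 104800)/2 = 88900.
η = (ΔQ/Q̄) ÷ (ΔI/Ī) = (594.6/1197.3) ÷ (31800/88900) = 1.388.
η > 1 ⇒ luxury.

1.388 (luxury)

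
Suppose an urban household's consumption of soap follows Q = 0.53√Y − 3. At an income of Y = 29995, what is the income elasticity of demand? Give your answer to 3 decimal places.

At Y = 29995: Q = 88.791.
dQ/dY = 0.53/(2√Y) = 0.00153011 at this income.
η = (dQ/dY)·(Y/Q) = 0.00153011 × (29995/88.791) = 0.517.

0.517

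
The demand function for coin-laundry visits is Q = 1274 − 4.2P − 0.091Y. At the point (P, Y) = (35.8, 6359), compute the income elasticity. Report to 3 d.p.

-1.062

At P = 35.8, Y = 6359: Q = 544.971.
Holding P constant, ∂Q/∂Y = −0.091.
η_Y = (∂Q/∂Y)·(Y/Q) = -0.091 × (6359/544.971) = -1.062.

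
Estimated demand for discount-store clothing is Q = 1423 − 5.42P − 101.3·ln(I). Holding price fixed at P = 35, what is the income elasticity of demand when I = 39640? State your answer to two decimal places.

At P = 35, I = 39640: Q = 160.777.
Holding P constant, ∂Q/∂I = -101.3/I = -0.0025555.
η_I = (∂Q/∂I)·(I/Q) = -0.0025555 × (39640/160.777) = -0.63.

-0.63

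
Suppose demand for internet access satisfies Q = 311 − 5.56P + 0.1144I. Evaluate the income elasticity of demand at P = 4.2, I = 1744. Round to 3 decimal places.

0.410

At P = 4.2, I = 1744: Q = 487.162.
Holding P constant, ∂Q/∂I = 0.1144.
η_I = (∂Q/∂I)·(I/Q) = 0.1144 × (1744/487.162) = 0.410.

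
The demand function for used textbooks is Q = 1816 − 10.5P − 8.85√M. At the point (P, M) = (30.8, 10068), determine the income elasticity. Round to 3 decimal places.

At P = 30.8, M = 10068: Q = 604.596.
Holding P constant, ∂Q/∂M = -8.85/(2√M) = -0.0441003.
η_M = (∂Q/∂M)·(M/Q) = -0.0441003 × (10068/604.596) = -0.734.

-0.734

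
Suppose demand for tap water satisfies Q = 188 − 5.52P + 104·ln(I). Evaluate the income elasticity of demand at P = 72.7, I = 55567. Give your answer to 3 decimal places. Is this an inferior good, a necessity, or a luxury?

0.113 (necessity)

At P = 72.7, I = 55567: Q = 922.932.
Holding P constant, ∂Q/∂I = 104/I = 0.00187161.
η_I = (∂Q/∂I)·(I/Q) = 0.00187161 × (55567/922.932) = 0.113.
Since 0 < η < 1, this is a necessity.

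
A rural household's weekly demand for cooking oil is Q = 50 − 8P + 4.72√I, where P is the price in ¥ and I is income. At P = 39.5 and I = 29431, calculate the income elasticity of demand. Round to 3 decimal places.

At P = 39.5, I = 29431: Q = 543.738.
Holding P constant, ∂Q/∂I = 4.72/(2√I) = 0.0137565.
η_I = (∂Q/∂I)·(I/Q) = 0.0137565 × (29431/543.738) = 0.745.

0.745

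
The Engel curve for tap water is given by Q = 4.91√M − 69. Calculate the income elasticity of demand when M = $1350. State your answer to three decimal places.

At M = 1350: Q = 111.405.
dQ/dM = 4.91/(2√M) = 0.0668166 at this income.
η = (dQ/dM)·(M/Q) = 0.0668166 × (1350/111.405) = 0.810.

0.810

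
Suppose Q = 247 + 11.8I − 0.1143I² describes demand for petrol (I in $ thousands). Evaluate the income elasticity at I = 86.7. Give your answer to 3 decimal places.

-1.692

At I = 86.7: Q = 410.8795.
dQ/dI = 11.8 − 0.2286I = -8.01962.
η = (dQ/dI)·(I/Q) = -8.01962 × (86.7/410.8795) = -1.692.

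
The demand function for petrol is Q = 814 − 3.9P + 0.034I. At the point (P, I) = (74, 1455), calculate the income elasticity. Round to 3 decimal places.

0.086

At P = 74, I = 1455: Q = 574.870.
Holding P constant, ∂Q/∂I = 0.034.
η_I = (∂Q/∂I)·(I/Q) = 0.034 × (1455/574.870) = 0.086.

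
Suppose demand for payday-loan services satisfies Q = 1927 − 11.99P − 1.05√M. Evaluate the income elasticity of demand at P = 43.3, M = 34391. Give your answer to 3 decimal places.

At P = 43.3, M = 34391: Q = 1213.112.
Holding P constant, ∂Q/∂M = -1.05/(2√M) = -0.00283098.
η_M = (∂Q/∂M)·(M/Q) = -0.00283098 × (34391/1213.112) = -0.080.

-0.080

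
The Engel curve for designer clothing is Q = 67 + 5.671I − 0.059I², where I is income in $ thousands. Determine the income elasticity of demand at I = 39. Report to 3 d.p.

0.210

At I = 39: Q = 198.4300.
dQ/dI = 5.671 − 0.118I = 1.06900.
η = (dQ/dI)·(I/Q) = 1.06900 × (39/198.4300) = 0.210.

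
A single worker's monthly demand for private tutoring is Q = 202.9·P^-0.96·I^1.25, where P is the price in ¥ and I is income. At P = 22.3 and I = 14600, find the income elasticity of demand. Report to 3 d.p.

For a multiplicative demand Q = A·P^α·I^β, the income elasticity is β everywhere.
Here β = 1.25, so η = 1.250.

1.250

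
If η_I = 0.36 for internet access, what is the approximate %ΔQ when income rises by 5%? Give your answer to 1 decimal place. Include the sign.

1.8%

%ΔQ ≈ η × %ΔI = 0.36 × 5% = 1.8%.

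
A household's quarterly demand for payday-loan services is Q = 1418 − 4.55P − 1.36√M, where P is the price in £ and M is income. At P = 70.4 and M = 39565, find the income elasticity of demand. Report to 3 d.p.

-0.164

At P = 70.4, M = 39565: Q = 827.163.
Holding P constant, ∂Q/∂M = -1.36/(2√M) = -0.00341864.
η_M = (∂Q/∂M)·(M/Q) = -0.00341864 × (39565/827.163) = -0.164.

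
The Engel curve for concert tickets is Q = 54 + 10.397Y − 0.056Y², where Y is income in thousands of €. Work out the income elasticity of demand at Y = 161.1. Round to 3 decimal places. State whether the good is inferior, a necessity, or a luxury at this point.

-4.470 (inferior good)

At Y = 161.1: Q = 275.5769.
dQ/dY = 10.397 − 0.112Y = -7.64620.
η = (dQ/dY)·(Y/Q) = -7.64620 × (161.1/275.5769) = -4.470.
η < 0 ⇒ inferior good.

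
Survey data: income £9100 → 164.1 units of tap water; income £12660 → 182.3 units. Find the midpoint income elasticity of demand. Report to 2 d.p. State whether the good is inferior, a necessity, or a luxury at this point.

0.32 (necessity)

ΔQ = 182.3 − 164.1 = 18.2; midpoint Q̄ = (164.1 + 182.3)/2 = 173.2.
ΔI = 12660 − 9100 = 3560; midpoint Ī = (9100 + 12660)/2 = 10880.
η = (ΔQ/Q̄) ÷ (ΔI/Ī) = (18.2/173.2) ÷ (3560/10880) = 0.32.
0 < η < 1 ⇒ necessity.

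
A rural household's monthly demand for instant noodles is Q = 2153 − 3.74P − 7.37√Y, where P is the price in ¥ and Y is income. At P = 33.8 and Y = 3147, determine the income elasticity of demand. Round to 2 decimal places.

At P = 33.8, Y = 3147: Q = 1613.145.
Holding P constant, ∂Q/∂Y = -7.37/(2√Y) = -0.0656885.
η_Y = (∂Q/∂Y)·(Y/Q) = -0.0656885 × (3147/1613.145) = -0.13.

-0.13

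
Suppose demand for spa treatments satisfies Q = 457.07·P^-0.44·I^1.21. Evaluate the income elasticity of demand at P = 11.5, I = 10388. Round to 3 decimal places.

1.210

For a multiplicative demand Q = A·P^α·I^β, the income elasticity is β everywhere.
Here β = 1.21, so η = 1.210.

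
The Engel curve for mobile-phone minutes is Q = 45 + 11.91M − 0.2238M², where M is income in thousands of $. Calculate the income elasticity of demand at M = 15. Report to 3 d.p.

0.450

At M = 15: Q = 173.2950.
dQ/dM = 11.91 − 0.4476M = 5.19600.
η = (dQ/dM)·(M/Q) = 5.19600 × (15/173.2950) = 0.450.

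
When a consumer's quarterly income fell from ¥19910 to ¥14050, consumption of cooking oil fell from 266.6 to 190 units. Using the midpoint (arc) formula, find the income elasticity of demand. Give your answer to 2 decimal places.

0.97

ΔQ = 190 − 266.6 = -76.6; midpoint Q̄ = (266.6 + 190)/2 = 228.3.
ΔI = 14050 − 19910 = -5860; midpoint Ī = (19910 + 14050)/2 = 16980.
η = (ΔQ/Q̄) ÷ (ΔI/Ī) = (-76.6/228.3) ÷ (-5860/16980) = 0.97.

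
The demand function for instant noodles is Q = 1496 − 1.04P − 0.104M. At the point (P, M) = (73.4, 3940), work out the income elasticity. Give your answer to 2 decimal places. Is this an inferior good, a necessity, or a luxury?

At P = 73.4, M = 3940: Q = 1009.904.
Holding P constant, ∂Q/∂M = −0.104.
η_M = (∂Q/∂M)·(M/Q) = -0.104 × (3940/1009.904) = -0.41.
Since η < 0, this is an inferior good.

-0.41 (inferior good)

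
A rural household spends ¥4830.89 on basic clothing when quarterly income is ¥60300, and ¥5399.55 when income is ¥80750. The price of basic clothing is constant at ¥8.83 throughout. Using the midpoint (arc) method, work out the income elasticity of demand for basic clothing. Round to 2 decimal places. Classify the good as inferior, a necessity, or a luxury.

0.38 (necessity)

With a constant price, Q₁ = 4830.89/8.83 = 547.100 and Q₂ = 5399.55/8.83 = 611.501 (equivalently, work directly with expenditure since P cancels).
Midpoint %ΔQ = (5399.55 − 4830.89)/5115.22 = 0.11117; midpoint %ΔI = (80750 − 60300)/70525 = 0.28997.
η = 0.11117 / 0.28997 = 0.38.
0 < η < 1 ⇒ necessity.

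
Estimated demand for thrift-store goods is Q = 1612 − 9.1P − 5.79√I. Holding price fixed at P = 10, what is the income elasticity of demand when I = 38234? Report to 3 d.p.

-1.456

At P = 10, I = 38234: Q = 388.851.
Holding P constant, ∂Q/∂I = -5.79/(2√I) = -0.0148055.
η_I = (∂Q/∂I)·(I/Q) = -0.0148055 × (38234/388.851) = -1.456.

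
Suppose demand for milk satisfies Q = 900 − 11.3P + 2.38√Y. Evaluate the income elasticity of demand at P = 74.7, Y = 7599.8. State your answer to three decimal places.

At P = 74.7, Y = 7599.8: Q = 263.371.
Holding P constant, ∂Q/∂Y = 2.38/(2√Y) = 0.0136504.
η_Y = (∂Q/∂Y)·(Y/Q) = 0.0136504 × (7599.8/263.371) = 0.394.

0.394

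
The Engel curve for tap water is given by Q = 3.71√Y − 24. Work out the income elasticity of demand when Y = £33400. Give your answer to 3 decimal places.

At Y = 33400: Q = 654.027.
dQ/dY = 3.71/(2√Y) = 0.0101501 at this income.
η = (dQ/dY)·(Y/Q) = 0.0101501 × (33400/654.027) = 0.518.

0.518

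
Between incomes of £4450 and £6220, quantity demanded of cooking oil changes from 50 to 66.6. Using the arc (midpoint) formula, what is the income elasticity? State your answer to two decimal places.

0.86

ΔQ = 66.6 − 50 = 16.6; midpoint Q̄ = (50 + 66.6)/2 = 58.3.
ΔI = 6220 − 4450 = 1770; midpoint Ī = (4450 + 6220)/2 = 5335.
η = (ΔQ/Q̄) ÷ (ΔI/Ī) = (16.6/58.3) ÷ (1770/5335) = 0.86.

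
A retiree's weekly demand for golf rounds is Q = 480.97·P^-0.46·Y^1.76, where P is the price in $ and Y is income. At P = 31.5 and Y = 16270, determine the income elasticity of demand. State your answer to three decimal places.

1.760

For a multiplicative demand Q = A·P^α·Y^β, the income elasticity is β everywhere.
Here β = 1.76, so η = 1.760.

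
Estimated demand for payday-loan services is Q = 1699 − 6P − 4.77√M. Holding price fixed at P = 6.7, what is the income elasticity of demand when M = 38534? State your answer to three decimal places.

At P = 6.7, M = 38534: Q = 722.445.
Holding P constant, ∂Q/∂M = -4.77/(2√M) = -0.0121497.
η_M = (∂Q/∂M)·(M/Q) = -0.0121497 × (38534/722.445) = -0.648.

-0.648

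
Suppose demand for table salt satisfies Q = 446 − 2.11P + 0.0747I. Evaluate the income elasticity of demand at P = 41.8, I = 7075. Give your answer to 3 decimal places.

0.596

At P = 41.8, I = 7075: Q = 886.305.
Holding P constant, ∂Q/∂I = 0.0747.
η_I = (∂Q/∂I)·(I/Q) = 0.0747 × (7075/886.305) = 0.596.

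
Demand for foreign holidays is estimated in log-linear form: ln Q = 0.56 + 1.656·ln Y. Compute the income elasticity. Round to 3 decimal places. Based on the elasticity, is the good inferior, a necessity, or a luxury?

In a log-linear demand, the coefficient on ln Y is the income elasticity.
So η = 1.656.
η > 1 ⇒ luxury.

1.656 (luxury)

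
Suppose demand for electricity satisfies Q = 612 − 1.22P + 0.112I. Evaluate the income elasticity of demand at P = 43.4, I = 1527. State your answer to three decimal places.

0.234

At P = 43.4, I = 1527: Q = 730.076.
Holding P constant, ∂Q/∂I = 0.112.
η_I = (∂Q/∂I)·(I/Q) = 0.112 × (1527/730.076) = 0.234.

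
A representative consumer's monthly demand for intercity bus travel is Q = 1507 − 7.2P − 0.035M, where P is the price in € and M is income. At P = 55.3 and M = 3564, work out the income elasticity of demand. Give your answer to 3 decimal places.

-0.127

At P = 55.3, M = 3564: Q = 984.100.
Holding P constant, ∂Q/∂M = −0.035.
η_M = (∂Q/∂M)·(M/Q) = -0.035 × (3564/984.100) = -0.127.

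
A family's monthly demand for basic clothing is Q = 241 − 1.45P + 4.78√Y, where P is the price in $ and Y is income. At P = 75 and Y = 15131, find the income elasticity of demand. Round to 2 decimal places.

At P = 75, Y = 15131: Q = 720.229.
Holding P constant, ∂Q/∂Y = 4.78/(2√Y) = 0.0194296.
η_Y = (∂Q/∂Y)·(Y/Q) = 0.0194296 × (15131/720.229) = 0.41.

0.41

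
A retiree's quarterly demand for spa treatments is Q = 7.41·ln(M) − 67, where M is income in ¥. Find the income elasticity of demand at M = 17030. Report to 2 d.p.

1.43

At M = 17030: Q = 5.194.
dQ/dM = 7.41/M = 0.000435115 at this income.
η = (dQ/dM)·(M/Q) = 0.000435115 × (17030/5.194) = 1.43.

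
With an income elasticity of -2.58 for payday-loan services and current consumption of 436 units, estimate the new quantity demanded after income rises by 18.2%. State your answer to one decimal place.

%ΔQ ≈ η × %ΔI = -2.58 × 18.2% = -46.956%.
New Q ≈ 436 × (1 − 0.46956) = 231.3.

231.3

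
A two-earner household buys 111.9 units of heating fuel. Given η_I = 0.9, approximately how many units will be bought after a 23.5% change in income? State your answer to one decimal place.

%ΔQ ≈ η × %ΔI = 0.9 × 23.5% = 21.15%.
New Q ≈ 111.9 × (1 + 0.2115) = 135.6.

135.6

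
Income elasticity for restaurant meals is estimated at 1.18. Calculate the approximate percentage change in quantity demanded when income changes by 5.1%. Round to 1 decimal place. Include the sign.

6.0%

%ΔQ ≈ η × %ΔI = 1.18 × 5.1% = 6.0%.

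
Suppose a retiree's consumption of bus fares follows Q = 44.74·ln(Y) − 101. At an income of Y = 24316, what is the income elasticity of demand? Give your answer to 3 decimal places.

At Y = 24316: Q = 350.824.
dQ/dY = 44.74/Y = 0.00183994 at this income.
η = (dQ/dY)·(Y/Q) = 0.00183994 × (24316/350.824) = 0.128.

0.128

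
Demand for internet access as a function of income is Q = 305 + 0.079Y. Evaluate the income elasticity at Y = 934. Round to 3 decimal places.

0.195

At Y = 934: Q = 378.786.
dQ/dY = 0.079.
η = (dQ/dY)·(Y/Q) = 0.079 × (934/378.786) = 0.195.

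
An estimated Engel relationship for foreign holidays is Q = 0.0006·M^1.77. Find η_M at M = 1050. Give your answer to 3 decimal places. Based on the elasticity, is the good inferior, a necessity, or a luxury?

For Q = A·M^β the income elasticity is constant and equal to β.
Here β = 1.77, so η = 1.770.
Since η > 1, the good is a luxury.

1.770 (luxury)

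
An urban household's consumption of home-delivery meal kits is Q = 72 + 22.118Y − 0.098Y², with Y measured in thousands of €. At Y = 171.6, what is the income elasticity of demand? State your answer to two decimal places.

-2.01

At Y = 171.6: Q = 981.6859.
dQ/dY = 22.118 − 0.196Y = -11.51560.
η = (dQ/dY)·(Y/Q) = -11.51560 × (171.6/981.6859) = -2.01.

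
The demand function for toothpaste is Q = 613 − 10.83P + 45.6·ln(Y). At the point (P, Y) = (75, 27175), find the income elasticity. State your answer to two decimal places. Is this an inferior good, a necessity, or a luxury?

At P = 75, Y = 27175: Q = 266.328.
Holding P constant, ∂Q/∂Y = 45.6/Y = 0.00167801.
η_Y = (∂Q/∂Y)·(Y/Q) = 0.00167801 × (27175/266.328) = 0.17.
Since 0 < η < 1, this is a necessity.

0.17 (necessity)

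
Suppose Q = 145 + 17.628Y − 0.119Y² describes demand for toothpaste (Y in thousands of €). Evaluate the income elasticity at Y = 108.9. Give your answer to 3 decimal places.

At Y = 108.9: Q = 653.4432.
dQ/dY = 17.628 − 0.238Y = -8.29020.
η = (dQ/dY)·(Y/Q) = -8.29020 × (108.9/653.4432) = -1.382.

-1.382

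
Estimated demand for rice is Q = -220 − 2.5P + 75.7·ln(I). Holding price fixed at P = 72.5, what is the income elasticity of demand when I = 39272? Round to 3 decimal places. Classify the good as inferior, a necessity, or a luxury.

At P = 72.5, I = 39272: Q = 399.525.
Holding P constant, ∂Q/∂I = 75.7/I = 0.00192758.
η_I = (∂Q/∂I)·(I/Q) = 0.00192758 × (39272/399.525) = 0.189.
Since 0 < η < 1, this is a necessity.

0.189 (necessity)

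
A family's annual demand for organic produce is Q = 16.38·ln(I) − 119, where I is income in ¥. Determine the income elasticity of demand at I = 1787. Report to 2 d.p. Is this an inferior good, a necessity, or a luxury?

At I = 1787: Q = 3.658.
dQ/dI = 16.38/I = 0.0091662 at this income.
η = (dQ/dI)·(I/Q) = 0.0091662 × (1787/3.658) = 4.48.
Since η > 1, the good is a luxury.

4.48 (luxury)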